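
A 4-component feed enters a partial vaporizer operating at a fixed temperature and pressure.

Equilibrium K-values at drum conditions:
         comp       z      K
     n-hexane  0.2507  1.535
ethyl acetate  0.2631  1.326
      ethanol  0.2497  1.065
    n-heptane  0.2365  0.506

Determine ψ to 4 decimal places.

Material balance + equilibrium reduce to Σ zᵢ(Kᵢ−1)/(1+ψ(Kᵢ−1)) = 0.
Check two-phase: ΣzᵢKᵢ = 1.1193 > 1 and Σzᵢ/Kᵢ = 1.0636 > 1, so g(0) = 0.1193 > 0 and g(1) = -0.0636 < 0.
Newton–Raphson from ψ = 0.5:
  ψ = 0.5000: g = 0.04013, g' = -0.1681 → ψ = 0.7387
  ψ = 0.7387: g = -0.00322, g' = -0.1991 → ψ = 0.7225
  ψ = 0.7225: g = -0.00002, g' = -0.1962 → ψ = 0.7224
Converged at ψ = 0.7224.

ψ = 0.7224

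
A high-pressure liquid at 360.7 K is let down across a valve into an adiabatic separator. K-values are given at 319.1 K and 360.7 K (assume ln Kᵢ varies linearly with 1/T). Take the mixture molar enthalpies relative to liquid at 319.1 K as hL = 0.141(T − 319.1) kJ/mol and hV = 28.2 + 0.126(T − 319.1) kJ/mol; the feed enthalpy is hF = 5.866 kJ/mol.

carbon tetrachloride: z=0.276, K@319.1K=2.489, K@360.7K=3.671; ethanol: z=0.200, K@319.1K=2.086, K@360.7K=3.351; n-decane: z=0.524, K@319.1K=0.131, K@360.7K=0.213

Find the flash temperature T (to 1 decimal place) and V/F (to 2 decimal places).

T = 323.5 K, V/F = 0.19

Adiabatic flash: solve Rachford–Rice at each trial T, then check hF = ψ·hV(T) + (1−ψ)·hL(T).
  T = 319.1 K: K = (2.489, 2.086, 0.131), RR gives ψ = 0.149, H_out = 4.207 kJ/mol
  T = 360.7 K: K = (3.671, 3.351, 0.213), RR gives ψ = 0.398, H_out = 16.836 kJ/mol
  T = 339.9 K: K = (3.059, 2.683, 0.170), RR gives ψ = 0.297, H_out = 11.203 kJ/mol
  T = 329.5 K: K = (2.768, 2.375, 0.150), RR gives ψ = 0.232, H_out = 7.960 kJ/mol
  T = 324.3 K: K = (2.627, 2.228, 0.140), RR gives ψ = 0.193, H_out = 6.164 kJ/mol
  T = 321.7 K: K = (2.558, 2.156, 0.136), RR gives ψ = 0.172, H_out = 5.208 kJ/mol
  T = 323.0 K: K = (2.592, 2.192, 0.138), RR gives ψ = 0.183, H_out = 5.691 kJ/mol
Linear interpolation between T = 323.0 (H_out = 5.691) and T = 324.3 (H_out = 6.164) on hF = 5.866 gives T ≈ 323.5 K, at which ψ = 0.19.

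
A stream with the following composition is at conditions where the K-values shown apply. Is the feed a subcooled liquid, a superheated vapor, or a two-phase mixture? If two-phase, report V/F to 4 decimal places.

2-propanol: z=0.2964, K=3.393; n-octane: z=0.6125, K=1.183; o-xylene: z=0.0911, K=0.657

ΣzᵢKᵢ = 1.7901; Σzᵢ/Kᵢ = 0.7438.
Since Σzᵢ/Kᵢ < 1 the mixture is above its dew point — single vapor phase.

superheated vapor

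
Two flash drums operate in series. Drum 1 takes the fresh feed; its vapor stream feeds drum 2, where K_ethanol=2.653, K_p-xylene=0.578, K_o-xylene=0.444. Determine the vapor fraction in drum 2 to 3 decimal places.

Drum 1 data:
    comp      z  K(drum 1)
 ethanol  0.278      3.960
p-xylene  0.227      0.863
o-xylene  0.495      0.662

Drum 1:
Newton iteration, ψ₁⁰ = 0.5:
  ψ₁ = 0.500: g = 0.0971, g' = -0.483 → ψ₁ = 0.701
  ψ₁ = 0.701: g = 0.0139, g' = -0.360 → ψ₁ = 0.740
  ψ₁ = 0.740: g = 0.0003, g' = -0.345 → ψ₁ = 0.741
Converged at ψ₁ = 0.741.
Drum-1 compositions:
  ethanol: x = 0.087, y = 0.345
  p-xylene: x = 0.253, y = 0.218
  o-xylene: x = 0.660, y = 0.437
Drum-2 feed = drum-1 vapor: z₂ = (0.3449, 0.2180, 0.4371).
Drum 2:
Let ψ₂ = V/F and solve Σ zᵢ(Kᵢ−1)/(1+ψ₂(Kᵢ−1)) = 0.
Check two-phase: ΣzᵢKᵢ = 1.235 > 1 and Σzᵢ/Kᵢ = 1.492 > 1, so g(0) = 0.235 > 0 and g(1) = -0.492 < 0.
Iterate (Newton) starting at ψ₂ = 0.53:
  ψ₂ = 0.530: g = -0.1592, g' = -0.604 → ψ₂ = 0.266
  ψ₂ = 0.266: g = 0.0069, g' = -0.690 → ψ₂ = 0.276
Converged at ψ₂ = 0.276.
  ethanol: x = 0.237, y = 0.628
  p-xylene: x = 0.247, y = 0.143
  o-xylene: x = 0.516, y = 0.229

V/F (drum 2) = 0.276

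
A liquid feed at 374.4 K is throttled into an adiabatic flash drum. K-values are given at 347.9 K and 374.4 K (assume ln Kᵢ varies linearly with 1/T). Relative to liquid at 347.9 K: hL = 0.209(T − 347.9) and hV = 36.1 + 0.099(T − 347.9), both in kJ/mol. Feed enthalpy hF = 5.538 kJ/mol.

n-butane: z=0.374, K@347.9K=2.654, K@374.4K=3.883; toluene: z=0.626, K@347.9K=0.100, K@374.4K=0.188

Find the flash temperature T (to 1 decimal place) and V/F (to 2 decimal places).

T = 355.7 K, V/F = 0.11

Adiabatic flash: solve Rachford–Rice at each trial T, then check hF = ψ·hV(T) + (1−ψ)·hL(T).
  T = 347.9 K: K = (2.654, 0.100), RR gives ψ = 0.037, H_out = 1.339 kJ/mol
  T = 374.4 K: K = (3.883, 0.188), RR gives ψ = 0.243, H_out = 13.618 kJ/mol
  T = 361.1 K: K = (3.230, 0.139), RR gives ψ = 0.153, H_out = 8.077 kJ/mol
  T = 354.5 K: K = (2.933, 0.118), RR gives ψ = 0.100, H_out = 4.927 kJ/mol
  T = 357.8 K: K = (3.080, 0.128), RR gives ψ = 0.128, H_out = 6.547 kJ/mol
  T = 356.1 K: K = (3.004, 0.123), RR gives ψ = 0.114, H_out = 5.724 kJ/mol
Linear interpolation between T = 354.5 (H_out = 4.927) and T = 356.1 (H_out = 5.724) on hF = 5.538 gives T ≈ 355.7 K, at which ψ = 0.11.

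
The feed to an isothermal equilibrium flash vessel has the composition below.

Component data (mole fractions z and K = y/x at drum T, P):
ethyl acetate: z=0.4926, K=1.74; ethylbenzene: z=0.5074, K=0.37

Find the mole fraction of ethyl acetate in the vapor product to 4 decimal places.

y_ethyl acetate = 0.8001

Material balance + equilibrium reduce to Σ zᵢ(Kᵢ−1)/(1+β(Kᵢ−1)) = 0.
Feasibility: ΣzᵢKᵢ = 1.0449, Σzᵢ/Kᵢ = 1.6545 — both > 1, two phases present.
Binary case is linear: z₁(K₁−1)(1+β(K₂−1)) + z₂(K₂−1)(1+β(K₁−1)) = 0
⇒ β = [z₁(K₁−1)+z₂(K₂−1)] / [−(K₁−1)(K₂−1)] = 0.04486/0.46620 = 0.0962
Compositions from xᵢ = zᵢ/(1+β(Kᵢ−1)), yᵢ = Kᵢxᵢ:
  ethyl acetate: x = 0.4599, y = 0.8001
  ethylbenzene: x = 0.5401, y = 0.1999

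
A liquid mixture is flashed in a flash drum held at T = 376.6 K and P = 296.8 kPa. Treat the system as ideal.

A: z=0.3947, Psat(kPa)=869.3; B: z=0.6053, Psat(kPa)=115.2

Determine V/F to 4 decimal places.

Raoult's law: Kᵢ = Pᵢˢᵃᵗ/P = Pᵢˢᵃᵗ/296.8.
  K_A = 869.3/296.8 = 2.928908, K_B = 115.2/296.8 = 0.388140
Material balance + equilibrium reduce to Σ zᵢ(Kᵢ−1)/(1+V/F(Kᵢ−1)) = 0.
g(0) = ΣzᵢKᵢ − 1 = 0.3910 and g(1) = 1 − Σzᵢ/Kᵢ = -0.6942, so a root lies in (0, 1).
Binary case is linear: z₁(K₁−1)(1+V/F(K₂−1)) + z₂(K₂−1)(1+V/F(K₁−1)) = 0
⇒ V/F = [z₁(K₁−1)+z₂(K₂−1)] / [−(K₁−1)(K₂−1)] = 0.39098/1.18022 = 0.3313

V/F = 0.3313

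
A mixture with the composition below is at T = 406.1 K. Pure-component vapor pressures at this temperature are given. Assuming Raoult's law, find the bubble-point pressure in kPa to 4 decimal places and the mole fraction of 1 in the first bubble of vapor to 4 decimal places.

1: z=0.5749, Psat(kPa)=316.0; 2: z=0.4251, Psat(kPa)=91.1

Pbub = 220.3950 kPa, y_1 = 0.8243

At the bubble point ψ → 0, so ΣzᵢKᵢ = 1 with Kᵢ = Pᵢˢᵃᵗ/P ⇒ P = ΣzᵢPᵢˢᵃᵗ.
P = 0.5749·316.0 + 0.4251·91.1 = 220.3950 kPa
yᵢ = zᵢPᵢˢᵃᵗ/P ⇒ y_1 = 0.5749·316.0/220.3950 = 0.8243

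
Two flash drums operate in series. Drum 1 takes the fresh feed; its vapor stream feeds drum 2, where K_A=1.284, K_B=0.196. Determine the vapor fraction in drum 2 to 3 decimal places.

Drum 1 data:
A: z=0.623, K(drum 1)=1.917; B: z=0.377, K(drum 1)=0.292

V/F (drum 2) = 0.459

Drum 1:
Material balance + equilibrium reduce to Σ zᵢ(Kᵢ−1)/(1+ψ₁(Kᵢ−1)) = 0.
Feasibility: ΣzᵢKᵢ = 1.304, Σzᵢ/Kᵢ = 1.616 — both > 1, two phases present.
Binary case is linear: z₁(K₁−1)(1+ψ₁(K₂−1)) + z₂(K₂−1)(1+ψ₁(K₁−1)) = 0
⇒ ψ₁ = [z₁(K₁−1)+z₂(K₂−1)] / [−(K₁−1)(K₂−1)] = 0.3044/0.6492 = 0.469
Drum-1 compositions:
  A: x = 0.436, y = 0.835
  B: x = 0.564, y = 0.165
Drum-2 feed = drum-1 vapor: z₂ = (0.8352, 0.1648).
Drum 2:
Let ψ₂ = V/F and solve Σ zᵢ(Kᵢ−1)/(1+ψ₂(Kᵢ−1)) = 0.
Check two-phase: ΣzᵢKᵢ = 1.105 > 1 and Σzᵢ/Kᵢ = 1.491 > 1, so g(0) = 0.105 > 0 and g(1) = -0.491 < 0.
Binary case is linear: z₁(K₁−1)(1+ψ₂(K₂−1)) + z₂(K₂−1)(1+ψ₂(K₁−1)) = 0
⇒ ψ₂ = [z₁(K₁−1)+z₂(K₂−1)] / [−(K₁−1)(K₂−1)] = 0.1047/0.2283 = 0.459
  A: x = 0.739, y = 0.949
  B: x = 0.261, y = 0.051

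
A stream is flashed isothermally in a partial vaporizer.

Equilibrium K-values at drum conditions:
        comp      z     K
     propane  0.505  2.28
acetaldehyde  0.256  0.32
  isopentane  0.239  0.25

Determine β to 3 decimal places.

Material balance + equilibrium reduce to Σ zᵢ(Kᵢ−1)/(1+β(Kᵢ−1)) = 0.
Feasibility: ΣzᵢKᵢ = 1.293, Σzᵢ/Kᵢ = 1.977 — both > 1, two phases present.
Iterate (Newton) starting at β = 0.5:
  β = 0.500: g = -0.1564, g' = -0.924 → β = 0.331
  β = 0.331: g = -0.0087, g' = -0.843 → β = 0.320
Converged at β = 0.320.

β = 0.320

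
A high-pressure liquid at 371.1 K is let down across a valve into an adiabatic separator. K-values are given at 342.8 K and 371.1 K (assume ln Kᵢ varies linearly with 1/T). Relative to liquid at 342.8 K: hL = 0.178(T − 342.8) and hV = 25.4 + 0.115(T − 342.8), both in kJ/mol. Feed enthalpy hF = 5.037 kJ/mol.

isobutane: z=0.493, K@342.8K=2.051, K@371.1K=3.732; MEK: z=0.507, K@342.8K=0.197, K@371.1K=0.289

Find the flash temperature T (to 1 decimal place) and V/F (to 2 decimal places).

T = 345.1 K, V/F = 0.18

Adiabatic flash: solve Rachford–Rice at each trial T, then check hF = ψ·hV(T) + (1−ψ)·hL(T).
  T = 342.8 K: K = (2.051, 0.197), RR gives ψ = 0.132, H_out = 3.341 kJ/mol
  T = 371.1 K: K = (3.732, 0.289), RR gives ψ = 0.508, H_out = 17.030 kJ/mol
  T = 357.0 K: K = (2.803, 0.241), RR gives ψ = 0.368, H_out = 11.544 kJ/mol
  T = 349.9 K: K = (2.405, 0.218), RR gives ψ = 0.270, H_out = 7.994 kJ/mol
  T = 346.4 K: K = (2.225, 0.208), RR gives ψ = 0.208, H_out = 5.886 kJ/mol
  T = 344.6 K: K = (2.137, 0.202), RR gives ψ = 0.172, H_out = 4.670 kJ/mol
Linear interpolation between T = 344.6 (H_out = 4.670) and T = 346.4 (H_out = 5.886) on hF = 5.037 gives T ≈ 345.1 K, at which ψ = 0.18.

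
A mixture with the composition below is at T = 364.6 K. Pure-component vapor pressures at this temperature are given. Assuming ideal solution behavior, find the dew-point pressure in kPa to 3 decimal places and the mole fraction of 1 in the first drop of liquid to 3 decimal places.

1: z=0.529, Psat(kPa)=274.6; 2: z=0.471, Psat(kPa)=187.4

At the dew point ψ → 1, so Σzᵢ/Kᵢ = 1 with Kᵢ = Pᵢˢᵃᵗ/P ⇒ 1/P = Σzᵢ/Pᵢˢᵃᵗ.
1/P = 0.529/274.6 + 0.471/187.4 = 0.004440 ⇒ P = 225.236 kPa
xᵢ = zᵢP/Pᵢˢᵃᵗ ⇒ x_1 = 0.529·225.236/274.6 = 0.434

Pdew = 225.236 kPa, x_1 = 0.434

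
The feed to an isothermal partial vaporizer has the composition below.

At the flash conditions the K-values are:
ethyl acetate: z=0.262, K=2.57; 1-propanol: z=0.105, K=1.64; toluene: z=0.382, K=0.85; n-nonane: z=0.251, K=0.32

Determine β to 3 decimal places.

β = 0.422

Let β = V/F and solve Σ zᵢ(Kᵢ−1)/(1+β(Kᵢ−1)) = 0.
Check two-phase: ΣzᵢKᵢ = 1.251 > 1 and Σzᵢ/Kᵢ = 1.400 > 1, so g(0) = 0.251 > 0 and g(1) = -0.400 < 0.
Iterate (Newton) starting at β = 0.5:
  β = 0.500: g = -0.0392, g' = -0.504 → β = 0.422
Converged at β = 0.422.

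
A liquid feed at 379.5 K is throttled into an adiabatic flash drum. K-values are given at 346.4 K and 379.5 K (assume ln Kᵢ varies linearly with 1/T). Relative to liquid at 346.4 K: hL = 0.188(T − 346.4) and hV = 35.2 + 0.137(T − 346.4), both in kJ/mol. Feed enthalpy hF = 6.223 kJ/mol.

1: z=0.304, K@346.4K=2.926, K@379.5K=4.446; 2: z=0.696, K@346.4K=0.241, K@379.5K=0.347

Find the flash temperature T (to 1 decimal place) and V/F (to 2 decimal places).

Adiabatic flash: solve Rachford–Rice at each trial T, then check hF = ψ·hV(T) + (1−ψ)·hL(T).
  T = 346.4 K: K = (2.926, 0.241), RR gives ψ = 0.039, H_out = 1.378 kJ/mol
  T = 379.5 K: K = (4.446, 0.347), RR gives ψ = 0.264, H_out = 15.056 kJ/mol
  T = 362.9 K: K = (3.639, 0.291), RR gives ψ = 0.165, H_out = 8.782 kJ/mol
  T = 354.6 K: K = (3.269, 0.265), RR gives ψ = 0.107, H_out = 5.269 kJ/mol
  T = 358.8 K: K = (3.454, 0.278), RR gives ψ = 0.138, H_out = 7.089 kJ/mol
  T = 356.7 K: K = (3.361, 0.272), RR gives ψ = 0.123, H_out = 6.191 kJ/mol
Linear interpolation between T = 356.7 (H_out = 6.191) and T = 358.8 (H_out = 7.089) on hF = 6.223 gives T ≈ 356.8 K, at which ψ = 0.12.

T = 356.8 K, V/F = 0.12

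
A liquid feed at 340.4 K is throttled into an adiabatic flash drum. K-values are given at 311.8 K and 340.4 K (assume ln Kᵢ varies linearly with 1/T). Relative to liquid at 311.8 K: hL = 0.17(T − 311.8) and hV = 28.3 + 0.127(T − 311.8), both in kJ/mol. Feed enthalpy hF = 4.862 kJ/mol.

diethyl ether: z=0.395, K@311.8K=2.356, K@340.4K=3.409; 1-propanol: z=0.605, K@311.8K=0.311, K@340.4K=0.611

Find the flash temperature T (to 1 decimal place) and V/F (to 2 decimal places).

Adiabatic flash: solve Rachford–Rice at each trial T, then check hF = ψ·hV(T) + (1−ψ)·hL(T).
  T = 311.8 K: K = (2.356, 0.311), RR gives ψ = 0.127, H_out = 3.598 kJ/mol
  T = 340.4 K: K = (3.409, 0.611), RR gives ψ = 0.764, H_out = 25.551 kJ/mol
  T = 326.1 K: K = (2.857, 0.442), RR gives ψ = 0.383, H_out = 13.024 kJ/mol
  T = 319.0 K: K = (2.602, 0.373), RR gives ψ = 0.252, H_out = 8.282 kJ/mol
  T = 315.4 K: K = (2.477, 0.341), RR gives ψ = 0.190, H_out = 5.952 kJ/mol
  T = 313.6 K: K = (2.416, 0.326), RR gives ψ = 0.159, H_out = 4.782 kJ/mol
Linear interpolation between T = 313.6 (H_out = 4.782) and T = 315.4 (H_out = 5.952) on hF = 4.862 gives T ≈ 313.7 K, at which ψ = 0.16.

T = 313.7 K, V/F = 0.16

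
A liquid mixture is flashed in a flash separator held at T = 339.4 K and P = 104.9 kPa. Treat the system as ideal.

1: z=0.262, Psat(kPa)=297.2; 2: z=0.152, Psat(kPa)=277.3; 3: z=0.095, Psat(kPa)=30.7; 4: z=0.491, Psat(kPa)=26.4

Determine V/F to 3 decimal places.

Raoult's law: Kᵢ = Pᵢˢᵃᵗ/P = Pᵢˢᵃᵗ/104.9.
  K_1 = 297.2/104.9 = 2.83317, K_2 = 277.3/104.9 = 2.64347, K_3 = 30.7/104.9 = 0.29266, K_4 = 26.4/104.9 = 0.25167
Rachford–Rice: g(V/F) = Σ zᵢ(Kᵢ−1)/(1+V/F(Kᵢ−1)) = 0.
g(0) = ΣzᵢKᵢ − 1 = 0.295 and g(1) = 1 − Σzᵢ/Kᵢ = -1.426, so a root lies in (0, 1).
Newton–Raphson from V/F = 0.43:
  V/F = 0.430: g = -0.2234, g' = -1.112 → V/F = 0.229
  V/F = 0.229: g = -0.0040, g' = -1.122 → V/F = 0.226
Converged at V/F = 0.226.

V/F = 0.226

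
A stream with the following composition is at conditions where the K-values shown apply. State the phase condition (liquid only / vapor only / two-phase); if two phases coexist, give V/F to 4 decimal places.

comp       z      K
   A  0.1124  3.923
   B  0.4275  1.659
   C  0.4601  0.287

ΣzᵢKᵢ = 1.2822; Σzᵢ/Kᵢ = 1.8895.
Both exceed 1, so a two-phase solution exists.
Let ψ = V/F and solve Σ zᵢ(Kᵢ−1)/(1+ψ(Kᵢ−1)) = 0.
Newton–Raphson from ψ = 0.45:
  ψ = 0.4500: g = -0.12385, g' = -0.7967 → ψ = 0.2945
  ψ = 0.2945: g = -0.00279, g' = -0.7823 → ψ = 0.2910
Converged at ψ = 0.2910.

two-phase, V/F = 0.2910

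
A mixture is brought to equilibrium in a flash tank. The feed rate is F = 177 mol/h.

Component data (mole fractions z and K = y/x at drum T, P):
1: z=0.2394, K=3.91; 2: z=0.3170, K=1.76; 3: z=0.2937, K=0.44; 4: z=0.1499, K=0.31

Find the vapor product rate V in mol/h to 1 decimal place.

V = 105.0 mol/h

Rachford–Rice: g(β) = Σ zᵢ(Kᵢ−1)/(1+β(Kᵢ−1)) = 0.
g(0) = ΣzᵢKᵢ − 1 = 0.6697 and g(1) = 1 − Σzᵢ/Kᵢ = -0.3924, so a root lies in (0, 1).
Iterate (Newton) starting at β = 0.4:
  β = 0.4000: g = 0.15187, g' = -0.8297 → β = 0.5830
  β = 0.5830: g = 0.00803, g' = -0.7695 → β = 0.5935
Converged at β = 0.5935.
Then V = β·F = 0.5935·177 = 105.0 mol/h and L = F − V = 72.0 mol/h.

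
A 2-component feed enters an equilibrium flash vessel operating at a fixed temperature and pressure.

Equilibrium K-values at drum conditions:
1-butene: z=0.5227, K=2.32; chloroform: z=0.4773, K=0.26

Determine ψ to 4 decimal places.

ψ = 0.3448

Let ψ = V/F and solve Σ zᵢ(Kᵢ−1)/(1+ψ(Kᵢ−1)) = 0.
Check two-phase: ΣzᵢKᵢ = 1.3368 > 1 and Σzᵢ/Kᵢ = 2.0611 > 1, so g(0) = 0.3368 > 0 and g(1) = -1.0611 < 0.
Binary case is linear: z₁(K₁−1)(1+ψ(K₂−1)) + z₂(K₂−1)(1+ψ(K₁−1)) = 0
⇒ ψ = [z₁(K₁−1)+z₂(K₂−1)] / [−(K₁−1)(K₂−1)] = 0.33676/0.97680 = 0.3448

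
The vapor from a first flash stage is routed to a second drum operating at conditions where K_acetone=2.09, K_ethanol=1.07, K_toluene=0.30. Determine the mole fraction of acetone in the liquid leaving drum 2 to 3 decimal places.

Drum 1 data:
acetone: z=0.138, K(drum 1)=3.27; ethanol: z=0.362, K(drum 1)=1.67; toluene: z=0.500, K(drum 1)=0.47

Drum 1:
Rachford–Rice: g(ψ₁) = Σ zᵢ(Kᵢ−1)/(1+ψ₁(Kᵢ−1)) = 0.
Feasibility: ΣzᵢKᵢ = 1.291, Σzᵢ/Kᵢ = 1.323 — both > 1, two phases present.
Newton iteration, ψ₁⁰ = 0.5:
  ψ₁ = 0.500: g = -0.0321, g' = -0.507 → ψ₁ = 0.437
Converged at ψ₁ = 0.437.
Drum-1 compositions:
  acetone: x = 0.069, y = 0.227
  ethanol: x = 0.280, y = 0.468
  toluene: x = 0.651, y = 0.306
Drum-2 feed = drum-1 vapor: z₂ = (0.2265, 0.4676, 0.3058).
Drum 2:
Let ψ₂ = V/F and solve Σ zᵢ(Kᵢ−1)/(1+ψ₂(Kᵢ−1)) = 0.
g(0) = ΣzᵢKᵢ − 1 = 0.066 and g(1) = 1 − Σzᵢ/Kᵢ = -0.565, so a root lies in (0, 1).
Iterate (Newton) starting at ψ₂ = 0.5:
  ψ₂ = 0.500: g = -0.1379, g' = -0.470 → ψ₂ = 0.206
  ψ₂ = 0.206: g = -0.0164, g' = -0.386 → ψ₂ = 0.164
Converged at ψ₂ = 0.164.
  acetone: x = 0.192, y = 0.402
  ethanol: x = 0.462, y = 0.495
  toluene: x = 0.345, y = 0.104

x_acetone (drum 2) = 0.192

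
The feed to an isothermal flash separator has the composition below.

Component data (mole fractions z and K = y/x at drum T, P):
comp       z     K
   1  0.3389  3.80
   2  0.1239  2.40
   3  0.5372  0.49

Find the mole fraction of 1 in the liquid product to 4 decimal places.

x_1 = 0.1173

Let ψ = V/F and solve Σ zᵢ(Kᵢ−1)/(1+ψ(Kᵢ−1)) = 0.
Feasibility: ΣzᵢKᵢ = 1.8484, Σzᵢ/Kᵢ = 1.2371 — both > 1, two phases present.
Newton iteration, ψ⁰ = 0.52:
  ψ = 0.5200: g = 0.11390, g' = -0.7806 → ψ = 0.6659
  ψ = 0.6659: g = 0.00617, g' = -0.7092 → ψ = 0.6746
Converged at ψ = 0.6746.
Compositions from xᵢ = zᵢ/(1+ψ(Kᵢ−1)), yᵢ = Kᵢxᵢ:
  1: x = 0.1173, y = 0.4458
  2: x = 0.0637, y = 0.1529
  3: x = 0.8190, y = 0.4013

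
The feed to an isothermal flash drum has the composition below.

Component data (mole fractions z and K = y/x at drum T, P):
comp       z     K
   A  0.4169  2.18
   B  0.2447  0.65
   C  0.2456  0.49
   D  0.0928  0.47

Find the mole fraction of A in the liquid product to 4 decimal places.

Newton–Raphson from ψ = 0.5:
  ψ = 0.5000: g = -0.02946, g' = -0.4370 → ψ = 0.4326
  ψ = 0.4326: g = 0.00024, g' = -0.4451 → ψ = 0.4331
Converged at ψ = 0.4331.
Compositions from xᵢ = zᵢ/(1+ψ(Kᵢ−1)), yᵢ = Kᵢxᵢ:
  A: x = 0.2759, y = 0.6014
  B: x = 0.2884, y = 0.1875
  C: x = 0.3152, y = 0.1545
  D: x = 0.1204, y = 0.0566

x_A = 0.2759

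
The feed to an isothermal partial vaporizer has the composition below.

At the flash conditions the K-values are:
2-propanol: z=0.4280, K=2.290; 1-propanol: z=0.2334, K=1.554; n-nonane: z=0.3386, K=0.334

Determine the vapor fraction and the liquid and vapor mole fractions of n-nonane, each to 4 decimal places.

Newton–Raphson from ψ = 0.48:
  ψ = 0.4800: g = 0.11165, g' = -0.6409 → ψ = 0.6542
  ψ = 0.6542: g = -0.00530, g' = -0.7197 → ψ = 0.6469
  ψ = 0.6469: g = -0.00002, g' = -0.7140 → ψ = 0.6468
Converged at ψ = 0.6468.
Compositions from xᵢ = zᵢ/(1+ψ(Kᵢ−1)), yᵢ = Kᵢxᵢ:
  2-propanol: x = 0.2333, y = 0.5343
  1-propanol: x = 0.1718, y = 0.2670
  n-nonane: x = 0.5949, y = 0.1987

ψ = 0.6468, x_n-nonane = 0.5949, y_n-nonane = 0.1987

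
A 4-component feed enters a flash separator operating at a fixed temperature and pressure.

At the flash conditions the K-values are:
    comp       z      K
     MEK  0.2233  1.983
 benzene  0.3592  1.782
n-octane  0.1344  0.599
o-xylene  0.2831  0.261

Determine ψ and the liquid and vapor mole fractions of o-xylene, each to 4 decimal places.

Let ψ = V/F and solve Σ zᵢ(Kᵢ−1)/(1+ψ(Kᵢ−1)) = 0.
g(0) = ΣzᵢKᵢ − 1 = 0.2373 and g(1) = 1 − Σzᵢ/Kᵢ = -0.6232, so a root lies in (0, 1).
Newton–Raphson from ψ = 0.5:
  ψ = 0.5000: g = -0.05012, g' = -0.6332 → ψ = 0.4209
  ψ = 0.4209: g = -0.00187, g' = -0.5893 → ψ = 0.4177
Converged at ψ = 0.4177.
Compositions from xᵢ = zᵢ/(1+ψ(Kᵢ−1)), yᵢ = Kᵢxᵢ:
  MEK: x = 0.1583, y = 0.3139
  benzene: x = 0.2708, y = 0.4825
  n-octane: x = 0.1614, y = 0.0967
  o-xylene: x = 0.4095, y = 0.1069

ψ = 0.4177, x_o-xylene = 0.4095, y_o-xylene = 0.1069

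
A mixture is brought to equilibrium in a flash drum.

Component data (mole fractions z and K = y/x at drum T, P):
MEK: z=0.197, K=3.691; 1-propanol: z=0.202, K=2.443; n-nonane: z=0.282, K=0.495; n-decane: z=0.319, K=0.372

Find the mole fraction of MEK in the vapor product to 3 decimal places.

Newton–Raphson from ψ = 0.45:
  ψ = 0.450: g = -0.0470, g' = -0.811 → ψ = 0.392
  ψ = 0.392: g = 0.0008, g' = -0.843 → ψ = 0.393
Converged at ψ = 0.393.
Compositions from xᵢ = zᵢ/(1+ψ(Kᵢ−1)), yᵢ = Kᵢxᵢ:
  MEK: x = 0.096, y = 0.353
  1-propanol: x = 0.129, y = 0.315
  n-nonane: x = 0.352, y = 0.174
  n-decane: x = 0.424, y = 0.158

y_MEK = 0.353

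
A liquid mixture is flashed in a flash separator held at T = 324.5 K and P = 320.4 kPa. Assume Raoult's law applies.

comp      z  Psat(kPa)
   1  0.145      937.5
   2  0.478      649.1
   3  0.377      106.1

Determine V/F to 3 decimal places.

Raoult's law: Kᵢ = Pᵢˢᵃᵗ/P = Pᵢˢᵃᵗ/320.4.
  K_1 = 937.5/320.4 = 2.92603, K_2 = 649.1/320.4 = 2.02591, K_3 = 106.1/320.4 = 0.33115
Newton iteration, V/F⁰ = 0.5:
  V/F = 0.500: g = 0.0875, g' = -0.740 → V/F = 0.618
  V/F = 0.618: g = -0.0024, g' = -0.791 → V/F = 0.615
Converged at V/F = 0.615.

V/F = 0.615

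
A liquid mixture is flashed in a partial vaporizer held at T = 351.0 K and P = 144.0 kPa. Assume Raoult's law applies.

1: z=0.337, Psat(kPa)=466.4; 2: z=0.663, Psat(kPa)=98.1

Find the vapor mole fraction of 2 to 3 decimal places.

y_2 = 0.596

Raoult's law: Kᵢ = Pᵢˢᵃᵗ/P = Pᵢˢᵃᵗ/144.0.
  K_1 = 466.4/144.0 = 3.23889, K_2 = 98.1/144.0 = 0.68125
Binary case is linear: z₁(K₁−1)(1+ψ(K₂−1)) + z₂(K₂−1)(1+ψ(K₁−1)) = 0
⇒ ψ = [z₁(K₁−1)+z₂(K₂−1)] / [−(K₁−1)(K₂−1)] = 0.5432/0.7136 = 0.761
Compositions from xᵢ = zᵢ/(1+ψ(Kᵢ−1)), yᵢ = Kᵢxᵢ:
  1: x = 0.125, y = 0.404
  2: x = 0.875, y = 0.596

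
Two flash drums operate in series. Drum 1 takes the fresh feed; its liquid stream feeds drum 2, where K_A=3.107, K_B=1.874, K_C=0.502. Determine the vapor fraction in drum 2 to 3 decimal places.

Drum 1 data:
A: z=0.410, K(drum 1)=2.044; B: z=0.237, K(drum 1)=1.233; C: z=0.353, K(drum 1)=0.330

Drum 1:
Let ψ₁ = V/F and solve Σ zᵢ(Kᵢ−1)/(1+ψ₁(Kᵢ−1)) = 0.
Check two-phase: ΣzᵢKᵢ = 1.247 > 1 and Σzᵢ/Kᵢ = 1.462 > 1, so g(0) = 0.247 > 0 and g(1) = -0.462 < 0.
Iterate (Newton) starting at ψ₁ = 0.5:
  ψ₁ = 0.500: g = -0.0250, g' = -0.562 → ψ₁ = 0.456
  ψ₁ = 0.456: g = -0.0004, g' = -0.544 → ψ₁ = 0.455
Converged at ψ₁ = 0.455.
Drum-1 compositions:
  A: x = 0.278, y = 0.568
  B: x = 0.214, y = 0.264
  C: x = 0.508, y = 0.168
Drum-2 feed = drum-1 liquid: z₂ = (0.2780, 0.2143, 0.5077).
Drum 2:
Material balance + equilibrium reduce to Σ zᵢ(Kᵢ−1)/(1+ψ₂(Kᵢ−1)) = 0.
Check two-phase: ΣzᵢKᵢ = 1.520 > 1 and Σzᵢ/Kᵢ = 1.215 > 1, so g(0) = 0.520 > 0 and g(1) = -0.215 < 0.
Newton–Raphson from ψ₂ = 0.45:
  ψ₂ = 0.450: g = 0.1092, g' = -0.619 → ψ₂ = 0.627
  ψ₂ = 0.627: g = 0.0060, g' = -0.564 → ψ₂ = 0.637
Converged at ψ₂ = 0.637.
  A: x = 0.119, y = 0.369
  B: x = 0.138, y = 0.258
  C: x = 0.744, y = 0.373

V/F (drum 2) = 0.637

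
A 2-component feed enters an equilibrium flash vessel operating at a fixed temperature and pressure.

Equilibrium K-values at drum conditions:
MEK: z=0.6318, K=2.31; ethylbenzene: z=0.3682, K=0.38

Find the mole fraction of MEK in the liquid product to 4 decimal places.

x_MEK = 0.3212

Let ψ = V/F and solve Σ zᵢ(Kᵢ−1)/(1+ψ(Kᵢ−1)) = 0.
g(0) = ΣzᵢKᵢ − 1 = 0.5994 and g(1) = 1 − Σzᵢ/Kᵢ = -0.2425, so a root lies in (0, 1).
Iterate (Newton) starting at ψ = 0.5:
  ψ = 0.5000: g = 0.16925, g' = -0.6931 → ψ = 0.7442
  ψ = 0.7442: g = -0.00475, g' = -0.7659 → ψ = 0.7380
Converged at ψ = 0.7380.
Compositions from xᵢ = zᵢ/(1+ψ(Kᵢ−1)), yᵢ = Kᵢxᵢ:
  MEK: x = 0.3212, y = 0.7421
  ethylbenzene: x = 0.6788, y = 0.2579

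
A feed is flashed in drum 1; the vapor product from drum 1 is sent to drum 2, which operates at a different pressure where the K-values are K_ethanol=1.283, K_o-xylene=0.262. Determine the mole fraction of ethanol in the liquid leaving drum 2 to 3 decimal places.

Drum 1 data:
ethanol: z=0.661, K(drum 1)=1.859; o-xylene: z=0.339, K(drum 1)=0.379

Drum 1:
Let ψ₁ = V/F and solve Σ zᵢ(Kᵢ−1)/(1+ψ₁(Kᵢ−1)) = 0.
g(0) = ΣzᵢKᵢ − 1 = 0.357 and g(1) = 1 − Σzᵢ/Kᵢ = -0.250, so a root lies in (0, 1).
Binary case is linear: z₁(K₁−1)(1+ψ₁(K₂−1)) + z₂(K₂−1)(1+ψ₁(K₁−1)) = 0
⇒ ψ₁ = [z₁(K₁−1)+z₂(K₂−1)] / [−(K₁−1)(K₂−1)] = 0.3573/0.5334 = 0.670
Drum-1 compositions:
  ethanol: x = 0.420, y = 0.780
  o-xylene: x = 0.580, y = 0.220
Drum-2 feed = drum-1 vapor: z₂ = (0.7800, 0.2200).
Drum 2:
Rachford–Rice: g(ψ₂) = Σ zᵢ(Kᵢ−1)/(1+ψ₂(Kᵢ−1)) = 0.
Feasibility: ΣzᵢKᵢ = 1.058, Σzᵢ/Kᵢ = 1.448 — both > 1, two phases present.
Newton iteration, ψ₂⁰ = 0.32:
  ψ₂ = 0.320: g = -0.0101, g' = -0.258 → ψ₂ = 0.281
  ψ₂ = 0.281: g = -0.0003, g' = -0.244 → ψ₂ = 0.280
Converged at ψ₂ = 0.280.
  ethanol: x = 0.723, y = 0.927
  o-xylene: x = 0.277, y = 0.073

x_ethanol (drum 2) = 0.723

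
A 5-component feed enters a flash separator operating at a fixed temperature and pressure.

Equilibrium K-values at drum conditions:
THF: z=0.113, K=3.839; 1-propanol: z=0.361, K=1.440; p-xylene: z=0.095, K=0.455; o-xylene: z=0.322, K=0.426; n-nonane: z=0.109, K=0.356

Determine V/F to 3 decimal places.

V/F = 0.205

Newton–Raphson from V/F = 0.5:
  V/F = 0.500: g = -0.1711, g' = -0.563 → V/F = 0.196
  V/F = 0.196: g = 0.0058, g' = -0.665 → V/F = 0.205
Converged at V/F = 0.205.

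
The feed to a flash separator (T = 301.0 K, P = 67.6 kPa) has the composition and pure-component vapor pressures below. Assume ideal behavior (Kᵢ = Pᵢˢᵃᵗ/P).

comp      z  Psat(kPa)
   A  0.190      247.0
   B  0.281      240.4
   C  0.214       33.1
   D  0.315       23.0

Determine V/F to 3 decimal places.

V/F = 0.576

Raoult's law: Kᵢ = Pᵢˢᵃᵗ/P = Pᵢˢᵃᵗ/67.6.
  K_A = 247.0/67.6 = 3.65385, K_B = 240.4/67.6 = 3.55621, K_C = 33.1/67.6 = 0.48964, K_D = 23.0/67.6 = 0.34024
Material balance + equilibrium reduce to Σ zᵢ(Kᵢ−1)/(1+V/F(Kᵢ−1)) = 0.
Check two-phase: ΣzᵢKᵢ = 1.905 > 1 and Σzᵢ/Kᵢ = 1.494 > 1, so g(0) = 0.905 > 0 and g(1) = -0.494 < 0.
Newton–Raphson from V/F = 0.49:
  V/F = 0.490: g = 0.0853, g' = -1.013 → V/F = 0.574
  V/F = 0.574: g = 0.0018, g' = -0.978 → V/F = 0.576
Converged at V/F = 0.576.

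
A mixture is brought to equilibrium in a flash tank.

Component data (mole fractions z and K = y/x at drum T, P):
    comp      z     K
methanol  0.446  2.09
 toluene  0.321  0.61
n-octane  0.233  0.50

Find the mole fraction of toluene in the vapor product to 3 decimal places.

y_toluene = 0.244

Rachford–Rice: g(V/F) = Σ zᵢ(Kᵢ−1)/(1+V/F(Kᵢ−1)) = 0.
Check two-phase: ΣzᵢKᵢ = 1.244 > 1 and Σzᵢ/Kᵢ = 1.206 > 1, so g(0) = 0.244 > 0 and g(1) = -0.206 < 0.
Iterate (Newton) starting at V/F = 0.64:
  V/F = 0.640: g = -0.0518, g' = -0.397 → V/F = 0.509
  V/F = 0.509: g = 0.0000, g' = -0.400 → V/F = 0.510
Converged at V/F = 0.510.
Compositions from xᵢ = zᵢ/(1+V/F(Kᵢ−1)), yᵢ = Kᵢxᵢ:
  methanol: x = 0.287, y = 0.599
  toluene: x = 0.401, y = 0.244
  n-octane: x = 0.313, y = 0.156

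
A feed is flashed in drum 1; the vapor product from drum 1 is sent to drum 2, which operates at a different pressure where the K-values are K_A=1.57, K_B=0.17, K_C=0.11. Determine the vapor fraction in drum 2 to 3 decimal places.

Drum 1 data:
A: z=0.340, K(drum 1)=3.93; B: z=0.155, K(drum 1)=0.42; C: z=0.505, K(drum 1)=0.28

Drum 1:
Let ψ₁ = V/F and solve Σ zᵢ(Kᵢ−1)/(1+ψ₁(Kᵢ−1)) = 0.
Feasibility: ΣzᵢKᵢ = 1.543, Σzᵢ/Kᵢ = 2.259 — both > 1, two phases present.
Newton–Raphson from ψ₁ = 0.5:
  ψ₁ = 0.500: g = -0.2906, g' = -1.223 → ψ₁ = 0.262
  ψ₁ = 0.262: g = 0.0089, g' = -1.403 → ψ₁ = 0.269
Converged at ψ₁ = 0.269.
Drum-1 compositions:
  A: x = 0.190, y = 0.748
  B: x = 0.184, y = 0.077
  C: x = 0.626, y = 0.175
Drum-2 feed = drum-1 vapor: z₂ = (0.7476, 0.0771, 0.1753).
Drum 2:
Rachford–Rice: g(ψ₂) = Σ zᵢ(Kᵢ−1)/(1+ψ₂(Kᵢ−1)) = 0.
Check two-phase: ΣzᵢKᵢ = 1.206 > 1 and Σzᵢ/Kᵢ = 2.524 > 1, so g(0) = 0.206 > 0 and g(1) = -1.524 < 0.
Iterate (Newton) starting at ψ₂ = 0.5:
  ψ₂ = 0.500: g = -0.0590, g' = -0.753 → ψ₂ = 0.422
  ψ₂ = 0.422: g = -0.0047, g' = -0.640 → ψ₂ = 0.414
Converged at ψ₂ = 0.414.
  A: x = 0.605, y = 0.949
  B: x = 0.118, y = 0.020
  C: x = 0.278, y = 0.031

V/F (drum 2) = 0.414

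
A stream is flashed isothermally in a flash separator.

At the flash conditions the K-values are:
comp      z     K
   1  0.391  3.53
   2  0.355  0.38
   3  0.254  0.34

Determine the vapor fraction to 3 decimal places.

ψ = 0.373

Iterate (Newton) starting at ψ = 0.5:
  ψ = 0.500: g = -0.1324, g' = -1.021 → ψ = 0.370
  ψ = 0.370: g = 0.0032, g' = -1.091 → ψ = 0.373
Converged at ψ = 0.373.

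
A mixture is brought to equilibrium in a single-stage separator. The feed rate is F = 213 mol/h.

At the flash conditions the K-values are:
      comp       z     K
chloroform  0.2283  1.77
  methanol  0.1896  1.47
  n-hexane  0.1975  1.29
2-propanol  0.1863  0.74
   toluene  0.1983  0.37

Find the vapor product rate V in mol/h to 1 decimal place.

Newton iteration, ψ⁰ = 0.5:
  ψ = 0.5000: g = 0.01105, g' = -0.2951 → ψ = 0.5374
  ψ = 0.5374: g = -0.00016, g' = -0.3038 → ψ = 0.5369
Converged at ψ = 0.5369.
Then V = ψ·F = 0.5369·213 = 114.4 mol/h and L = F − V = 98.6 mol/h.

V = 114.4 mol/h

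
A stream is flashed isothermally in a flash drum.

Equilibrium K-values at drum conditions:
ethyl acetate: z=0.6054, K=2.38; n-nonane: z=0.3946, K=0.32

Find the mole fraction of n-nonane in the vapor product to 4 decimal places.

Material balance + equilibrium reduce to Σ zᵢ(Kᵢ−1)/(1+V/F(Kᵢ−1)) = 0.
Feasibility: ΣzᵢKᵢ = 1.5671, Σzᵢ/Kᵢ = 1.4875 — both > 1, two phases present.
Binary case is linear: z₁(K₁−1)(1+V/F(K₂−1)) + z₂(K₂−1)(1+V/F(K₁−1)) = 0
⇒ V/F = [z₁(K₁−1)+z₂(K₂−1)] / [−(K₁−1)(K₂−1)] = 0.56712/0.93840 = 0.6044
Compositions from xᵢ = zᵢ/(1+V/F(Kᵢ−1)), yᵢ = Kᵢxᵢ:
  ethyl acetate: x = 0.3301, y = 0.7856
  n-nonane: x = 0.6699, y = 0.2144

y_n-nonane = 0.2144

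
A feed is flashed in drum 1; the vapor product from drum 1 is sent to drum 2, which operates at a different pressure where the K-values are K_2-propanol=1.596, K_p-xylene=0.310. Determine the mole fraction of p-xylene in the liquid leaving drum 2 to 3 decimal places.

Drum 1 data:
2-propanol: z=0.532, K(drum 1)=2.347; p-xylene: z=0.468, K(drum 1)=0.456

x_p-xylene (drum 2) = 0.463

Drum 1:
Material balance + equilibrium reduce to Σ zᵢ(Kᵢ−1)/(1+ψ₁(Kᵢ−1)) = 0.
Feasibility: ΣzᵢKᵢ = 1.462, Σzᵢ/Kᵢ = 1.253 — both > 1, two phases present.
Binary case is linear: z₁(K₁−1)(1+ψ₁(K₂−1)) + z₂(K₂−1)(1+ψ₁(K₁−1)) = 0
⇒ ψ₁ = [z₁(K₁−1)+z₂(K₂−1)] / [−(K₁−1)(K₂−1)] = 0.4620/0.7328 = 0.631
Drum-1 compositions:
  2-propanol: x = 0.288, y = 0.675
  p-xylene: x = 0.712, y = 0.325
Drum-2 feed = drum-1 vapor: z₂ = (0.6752, 0.3248).
Drum 2:
Binary case is linear: z₁(K₁−1)(1+ψ₂(K₂−1)) + z₂(K₂−1)(1+ψ₂(K₁−1)) = 0
⇒ ψ₂ = [z₁(K₁−1)+z₂(K₂−1)] / [−(K₁−1)(K₂−1)] = 0.1783/0.4112 = 0.434
  2-propanol: x = 0.537, y = 0.856
  p-xylene: x = 0.463, y = 0.144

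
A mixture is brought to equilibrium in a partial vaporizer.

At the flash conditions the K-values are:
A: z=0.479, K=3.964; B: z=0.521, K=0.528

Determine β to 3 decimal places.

β = 0.839

Let β = V/F and solve Σ zᵢ(Kᵢ−1)/(1+β(Kᵢ−1)) = 0.
g(0) = ΣzᵢKᵢ − 1 = 1.174 and g(1) = 1 − Σzᵢ/Kᵢ = -0.108, so a root lies in (0, 1).
Iterate (Newton) starting at β = 0.41:
  β = 0.410: g = 0.3360, g' = -1.036 → β = 0.734
  β = 0.734: g = 0.0706, g' = -0.689 → β = 0.837
  β = 0.837: g = 0.0015, g' = -0.665 → β = 0.839
Converged at β = 0.839.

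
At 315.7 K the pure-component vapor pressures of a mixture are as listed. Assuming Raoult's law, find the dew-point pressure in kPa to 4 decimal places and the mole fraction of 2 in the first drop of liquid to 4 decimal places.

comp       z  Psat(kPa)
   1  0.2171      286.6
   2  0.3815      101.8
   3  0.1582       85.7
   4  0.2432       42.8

Pdew = 83.1030 kPa, x_2 = 0.3114

At the dew point ψ → 1, so Σzᵢ/Kᵢ = 1 with Kᵢ = Pᵢˢᵃᵗ/P ⇒ 1/P = Σzᵢ/Pᵢˢᵃᵗ.
1/P = 0.2171/286.6 + 0.3815/101.8 + 0.1582/85.7 + 0.2432/42.8 = 0.0120333 ⇒ P = 83.1030 kPa
xᵢ = zᵢP/Pᵢˢᵃᵗ ⇒ x_2 = 0.3815·83.1030/101.8 = 0.3114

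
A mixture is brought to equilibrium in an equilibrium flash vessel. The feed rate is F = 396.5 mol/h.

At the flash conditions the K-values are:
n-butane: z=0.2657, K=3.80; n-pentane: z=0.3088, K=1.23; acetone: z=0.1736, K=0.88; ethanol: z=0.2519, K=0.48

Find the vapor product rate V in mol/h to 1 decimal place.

V = 357.4 mol/h

Rachford–Rice: g(ψ) = Σ zᵢ(Kᵢ−1)/(1+ψ(Kᵢ−1)) = 0.
Feasibility: ΣzᵢKᵢ = 1.6632, Σzᵢ/Kᵢ = 1.0430 — both > 1, two phases present.
Newton–Raphson from ψ = 0.5:
  ψ = 0.5000: g = 0.17451, g' = -0.5020 → ψ = 0.8476
  ψ = 0.8476: g = 0.02256, g' = -0.4154 → ψ = 0.9019
  ψ = 0.9019: g = -0.00020, g' = -0.4235 → ψ = 0.9015
Converged at ψ = 0.9015.
Then V = ψ·F = 0.9015·396.5 = 357.4 mol/h and L = F − V = 39.1 mol/h.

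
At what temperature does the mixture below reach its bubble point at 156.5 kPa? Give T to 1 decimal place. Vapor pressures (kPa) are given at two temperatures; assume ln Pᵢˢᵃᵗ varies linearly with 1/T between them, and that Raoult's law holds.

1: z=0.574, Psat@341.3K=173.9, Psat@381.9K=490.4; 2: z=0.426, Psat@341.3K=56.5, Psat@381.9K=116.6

T = 350.2 K

Bubble-point temperature: ΣzᵢPᵢˢᵃᵗ(T) = P. Interpolate ln Pᵢˢᵃᵗ = aᵢ + bᵢ/T.
  T = 341.3 K: ΣzᵢPᵢˢᵃᵗ = 123.89 kPa
  T = 381.9 K: ΣzᵢPᵢˢᵃᵗ = 331.16 kPa
  T = 361.6 K: ΣzᵢPᵢˢᵃᵗ = 207.86 kPa
  T = 351.5 K: ΣzᵢPᵢˢᵃᵗ = 161.80 kPa
  T = 346.4 K: ΣzᵢPᵢˢᵃᵗ = 141.84 kPa
  T = 348.9 K: ΣzᵢPᵢˢᵃᵗ = 151.36 kPa
Interpolating between 348.9 K and 351.5 K gives T ≈ 350.2 K.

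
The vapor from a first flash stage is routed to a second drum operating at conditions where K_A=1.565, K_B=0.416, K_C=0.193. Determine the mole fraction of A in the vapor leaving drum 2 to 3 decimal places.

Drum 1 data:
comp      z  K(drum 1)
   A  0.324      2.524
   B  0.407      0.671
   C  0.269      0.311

Drum 1:
Rachford–Rice: g(ψ₁) = Σ zᵢ(Kᵢ−1)/(1+ψ₁(Kᵢ−1)) = 0.
g(0) = ΣzᵢKᵢ − 1 = 0.175 and g(1) = 1 − Σzᵢ/Kᵢ = -0.600, so a root lies in (0, 1).
Newton iteration, ψ₁⁰ = 0.5:
  ψ₁ = 0.500: g = -0.1628, g' = -0.603 → ψ₁ = 0.230
  ψ₁ = 0.230: g = 0.0006, g' = -0.645 → ψ₁ = 0.231
Converged at ψ₁ = 0.231.
Drum-1 compositions:
  A: x = 0.240, y = 0.605
  B: x = 0.440, y = 0.296
  C: x = 0.320, y = 0.099
Drum-2 feed = drum-1 vapor: z₂ = (0.6050, 0.2955, 0.0995).
Drum 2:
Let ψ₂ = V/F and solve Σ zᵢ(Kᵢ−1)/(1+ψ₂(Kᵢ−1)) = 0.
g(0) = ΣzᵢKᵢ − 1 = 0.089 and g(1) = 1 − Σzᵢ/Kᵢ = -0.612, so a root lies in (0, 1).
Newton–Raphson from ψ₂ = 0.5:
  ψ₂ = 0.500: g = -0.1118, g' = -0.501 → ψ₂ = 0.277
  ψ₂ = 0.277: g = -0.0136, g' = -0.395 → ψ₂ = 0.242
Converged at ψ₂ = 0.242.
  A: x = 0.532, y = 0.833
  B: x = 0.344, y = 0.143
  C: x = 0.124, y = 0.024

y_A (drum 2) = 0.833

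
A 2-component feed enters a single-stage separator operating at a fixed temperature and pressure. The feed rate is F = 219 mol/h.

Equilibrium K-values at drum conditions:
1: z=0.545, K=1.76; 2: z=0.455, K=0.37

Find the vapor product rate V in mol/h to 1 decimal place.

V = 58.3 mol/h

Material balance + equilibrium reduce to Σ zᵢ(Kᵢ−1)/(1+ψ(Kᵢ−1)) = 0.
Feasibility: ΣzᵢKᵢ = 1.128, Σzᵢ/Kᵢ = 1.539 — both > 1, two phases present.
Binary case is linear: z₁(K₁−1)(1+ψ(K₂−1)) + z₂(K₂−1)(1+ψ(K₁−1)) = 0
⇒ ψ = [z₁(K₁−1)+z₂(K₂−1)] / [−(K₁−1)(K₂−1)] = 0.1275/0.4788 = 0.266
Then V = ψ·F = 0.2664·219 = 58.3 mol/h and L = F − V = 160.7 mol/h.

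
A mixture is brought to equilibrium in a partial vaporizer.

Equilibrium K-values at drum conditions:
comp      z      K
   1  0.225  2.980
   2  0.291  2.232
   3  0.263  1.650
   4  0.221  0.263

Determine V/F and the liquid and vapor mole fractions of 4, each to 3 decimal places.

V/F = 0.863, x_4 = 0.607, y_4 = 0.160

Material balance + equilibrium reduce to Σ zᵢ(Kᵢ−1)/(1+V/F(Kᵢ−1)) = 0.
g(0) = ΣzᵢKᵢ − 1 = 0.812 and g(1) = 1 − Σzᵢ/Kᵢ = -0.206, so a root lies in (0, 1).
Newton iteration, V/F⁰ = 0.45:
  V/F = 0.450: g = 0.3548, g' = -0.765 → V/F = 0.914
  V/F = 0.914: g = -0.0645, g' = -1.380 → V/F = 0.867
  V/F = 0.867: g = -0.0047, g' = -1.190 → V/F = 0.863
Converged at V/F = 0.863.
Compositions from xᵢ = zᵢ/(1+V/F(Kᵢ−1)), yᵢ = Kᵢxᵢ:
  1: x = 0.083, y = 0.247
  2: x = 0.141, y = 0.315
  3: x = 0.168, y = 0.278
  4: x = 0.607, y = 0.160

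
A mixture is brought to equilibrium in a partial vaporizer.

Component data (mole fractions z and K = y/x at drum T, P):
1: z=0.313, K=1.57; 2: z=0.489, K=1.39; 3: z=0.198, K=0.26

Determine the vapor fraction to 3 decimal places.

ψ = 0.650

Rachford–Rice: g(ψ) = Σ zᵢ(Kᵢ−1)/(1+ψ(Kᵢ−1)) = 0.
g(0) = ΣzᵢKᵢ − 1 = 0.223 and g(1) = 1 − Σzᵢ/Kᵢ = -0.313, so a root lies in (0, 1).
Iterate (Newton) starting at ψ = 0.69:
  ψ = 0.690: g = -0.0211, g' = -0.551 → ψ = 0.652
  ψ = 0.652: g = -0.0009, g' = -0.506 → ψ = 0.650
Converged at ψ = 0.650.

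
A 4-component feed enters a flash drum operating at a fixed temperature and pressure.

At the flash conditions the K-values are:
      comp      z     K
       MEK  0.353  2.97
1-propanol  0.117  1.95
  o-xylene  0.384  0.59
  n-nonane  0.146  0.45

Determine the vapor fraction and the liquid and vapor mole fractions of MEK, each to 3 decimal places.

ψ = 0.715, x_MEK = 0.147, y_MEK = 0.435

Let ψ = V/F and solve Σ zᵢ(Kᵢ−1)/(1+ψ(Kᵢ−1)) = 0.
g(0) = ΣzᵢKᵢ − 1 = 0.569 and g(1) = 1 − Σzᵢ/Kᵢ = -0.154, so a root lies in (0, 1).
Iterate (Newton) starting at ψ = 0.54:
  ψ = 0.540: g = 0.0940, g' = -0.564 → ψ = 0.707
  ψ = 0.707: g = 0.0041, g' = -0.523 → ψ = 0.715
Converged at ψ = 0.715.
Compositions from xᵢ = zᵢ/(1+ψ(Kᵢ−1)), yᵢ = Kᵢxᵢ:
  MEK: x = 0.147, y = 0.435
  1-propanol: x = 0.070, y = 0.136
  o-xylene: x = 0.543, y = 0.320
  n-nonane: x = 0.241, y = 0.108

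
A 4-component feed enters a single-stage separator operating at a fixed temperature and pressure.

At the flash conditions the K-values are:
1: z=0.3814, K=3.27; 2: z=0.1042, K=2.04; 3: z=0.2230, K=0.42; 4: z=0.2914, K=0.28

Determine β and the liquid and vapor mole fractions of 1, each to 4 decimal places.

β = 0.4667, x_1 = 0.1852, y_1 = 0.6056

Let β = V/F and solve Σ zᵢ(Kᵢ−1)/(1+β(Kᵢ−1)) = 0.
g(0) = ΣzᵢKᵢ − 1 = 0.6350 and g(1) = 1 − Σzᵢ/Kᵢ = -0.7394, so a root lies in (0, 1).
Iterate (Newton) starting at β = 0.5:
  β = 0.5000: g = -0.03318, g' = -0.9976 → β = 0.4667
Converged at β = 0.4667.
Compositions from xᵢ = zᵢ/(1+β(Kᵢ−1)), yᵢ = Kᵢxᵢ:
  1: x = 0.1852, y = 0.6056
  2: x = 0.0701, y = 0.1431
  3: x = 0.3058, y = 0.1284
  4: x = 0.4389, y = 0.1229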